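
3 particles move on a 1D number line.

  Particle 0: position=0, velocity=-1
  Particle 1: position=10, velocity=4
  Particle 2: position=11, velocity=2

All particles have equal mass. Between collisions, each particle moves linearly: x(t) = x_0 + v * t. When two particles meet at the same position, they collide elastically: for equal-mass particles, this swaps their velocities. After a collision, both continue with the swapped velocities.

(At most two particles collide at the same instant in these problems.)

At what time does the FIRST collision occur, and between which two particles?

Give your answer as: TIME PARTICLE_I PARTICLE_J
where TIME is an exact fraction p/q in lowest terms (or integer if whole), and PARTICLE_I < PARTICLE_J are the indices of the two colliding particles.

Answer: 1/2 1 2

Derivation:
Pair (0,1): pos 0,10 vel -1,4 -> not approaching (rel speed -5 <= 0)
Pair (1,2): pos 10,11 vel 4,2 -> gap=1, closing at 2/unit, collide at t=1/2
Earliest collision: t=1/2 between 1 and 2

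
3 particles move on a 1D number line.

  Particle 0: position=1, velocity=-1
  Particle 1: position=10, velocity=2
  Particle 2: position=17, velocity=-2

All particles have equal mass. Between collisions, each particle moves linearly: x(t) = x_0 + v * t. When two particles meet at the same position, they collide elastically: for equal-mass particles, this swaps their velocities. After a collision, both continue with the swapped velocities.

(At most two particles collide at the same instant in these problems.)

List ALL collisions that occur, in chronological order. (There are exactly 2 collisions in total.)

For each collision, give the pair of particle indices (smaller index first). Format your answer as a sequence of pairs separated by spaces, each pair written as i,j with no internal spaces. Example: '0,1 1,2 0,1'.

Answer: 1,2 0,1

Derivation:
Collision at t=7/4: particles 1 and 2 swap velocities; positions: p0=-3/4 p1=27/2 p2=27/2; velocities now: v0=-1 v1=-2 v2=2
Collision at t=16: particles 0 and 1 swap velocities; positions: p0=-15 p1=-15 p2=42; velocities now: v0=-2 v1=-1 v2=2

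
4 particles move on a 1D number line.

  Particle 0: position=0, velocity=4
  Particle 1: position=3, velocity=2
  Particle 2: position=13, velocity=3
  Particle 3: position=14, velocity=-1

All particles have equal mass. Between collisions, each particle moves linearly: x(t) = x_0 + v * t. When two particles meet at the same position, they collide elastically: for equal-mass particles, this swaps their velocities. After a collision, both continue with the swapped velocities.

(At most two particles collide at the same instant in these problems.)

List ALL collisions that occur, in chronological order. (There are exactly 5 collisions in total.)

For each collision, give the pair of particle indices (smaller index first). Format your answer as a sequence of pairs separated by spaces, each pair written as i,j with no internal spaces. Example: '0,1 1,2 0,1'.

Collision at t=1/4: particles 2 and 3 swap velocities; positions: p0=1 p1=7/2 p2=55/4 p3=55/4; velocities now: v0=4 v1=2 v2=-1 v3=3
Collision at t=3/2: particles 0 and 1 swap velocities; positions: p0=6 p1=6 p2=25/2 p3=35/2; velocities now: v0=2 v1=4 v2=-1 v3=3
Collision at t=14/5: particles 1 and 2 swap velocities; positions: p0=43/5 p1=56/5 p2=56/5 p3=107/5; velocities now: v0=2 v1=-1 v2=4 v3=3
Collision at t=11/3: particles 0 and 1 swap velocities; positions: p0=31/3 p1=31/3 p2=44/3 p3=24; velocities now: v0=-1 v1=2 v2=4 v3=3
Collision at t=13: particles 2 and 3 swap velocities; positions: p0=1 p1=29 p2=52 p3=52; velocities now: v0=-1 v1=2 v2=3 v3=4

Answer: 2,3 0,1 1,2 0,1 2,3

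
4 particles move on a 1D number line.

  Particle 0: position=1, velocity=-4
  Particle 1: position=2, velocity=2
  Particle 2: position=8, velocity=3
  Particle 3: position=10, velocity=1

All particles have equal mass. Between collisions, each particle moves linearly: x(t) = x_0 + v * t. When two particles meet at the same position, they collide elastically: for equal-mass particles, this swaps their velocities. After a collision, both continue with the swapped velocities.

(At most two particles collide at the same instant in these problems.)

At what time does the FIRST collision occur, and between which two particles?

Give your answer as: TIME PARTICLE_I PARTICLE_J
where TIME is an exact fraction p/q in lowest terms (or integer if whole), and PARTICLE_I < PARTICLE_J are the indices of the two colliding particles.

Pair (0,1): pos 1,2 vel -4,2 -> not approaching (rel speed -6 <= 0)
Pair (1,2): pos 2,8 vel 2,3 -> not approaching (rel speed -1 <= 0)
Pair (2,3): pos 8,10 vel 3,1 -> gap=2, closing at 2/unit, collide at t=1
Earliest collision: t=1 between 2 and 3

Answer: 1 2 3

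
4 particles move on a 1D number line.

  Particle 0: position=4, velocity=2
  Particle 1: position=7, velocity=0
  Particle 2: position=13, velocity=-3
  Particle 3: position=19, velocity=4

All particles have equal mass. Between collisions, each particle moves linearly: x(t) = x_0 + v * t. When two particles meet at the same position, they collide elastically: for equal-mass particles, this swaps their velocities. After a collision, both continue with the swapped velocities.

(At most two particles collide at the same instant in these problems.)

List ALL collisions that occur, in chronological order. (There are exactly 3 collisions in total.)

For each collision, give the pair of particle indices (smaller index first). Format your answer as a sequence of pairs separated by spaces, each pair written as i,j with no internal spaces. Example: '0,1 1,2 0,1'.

Answer: 0,1 1,2 0,1

Derivation:
Collision at t=3/2: particles 0 and 1 swap velocities; positions: p0=7 p1=7 p2=17/2 p3=25; velocities now: v0=0 v1=2 v2=-3 v3=4
Collision at t=9/5: particles 1 and 2 swap velocities; positions: p0=7 p1=38/5 p2=38/5 p3=131/5; velocities now: v0=0 v1=-3 v2=2 v3=4
Collision at t=2: particles 0 and 1 swap velocities; positions: p0=7 p1=7 p2=8 p3=27; velocities now: v0=-3 v1=0 v2=2 v3=4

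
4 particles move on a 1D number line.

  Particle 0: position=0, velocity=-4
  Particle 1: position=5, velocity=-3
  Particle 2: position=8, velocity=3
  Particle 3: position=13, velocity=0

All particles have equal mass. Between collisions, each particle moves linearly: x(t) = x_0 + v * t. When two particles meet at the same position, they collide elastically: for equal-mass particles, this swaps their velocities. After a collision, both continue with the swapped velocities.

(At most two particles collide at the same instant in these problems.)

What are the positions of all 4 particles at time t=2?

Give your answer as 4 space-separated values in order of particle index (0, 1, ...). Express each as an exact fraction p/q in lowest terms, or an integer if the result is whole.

Collision at t=5/3: particles 2 and 3 swap velocities; positions: p0=-20/3 p1=0 p2=13 p3=13; velocities now: v0=-4 v1=-3 v2=0 v3=3
Advance to t=2 (no further collisions before then); velocities: v0=-4 v1=-3 v2=0 v3=3; positions = -8 -1 13 14

Answer: -8 -1 13 14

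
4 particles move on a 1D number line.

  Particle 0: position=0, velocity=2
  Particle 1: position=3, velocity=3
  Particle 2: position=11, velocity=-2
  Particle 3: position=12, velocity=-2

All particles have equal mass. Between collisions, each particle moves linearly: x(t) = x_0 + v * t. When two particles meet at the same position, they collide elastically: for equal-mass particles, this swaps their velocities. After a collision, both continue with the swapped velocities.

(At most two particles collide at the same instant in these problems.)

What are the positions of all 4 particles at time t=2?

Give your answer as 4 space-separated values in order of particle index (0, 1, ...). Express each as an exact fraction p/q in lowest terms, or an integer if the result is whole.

Answer: 4 7 8 9

Derivation:
Collision at t=8/5: particles 1 and 2 swap velocities; positions: p0=16/5 p1=39/5 p2=39/5 p3=44/5; velocities now: v0=2 v1=-2 v2=3 v3=-2
Collision at t=9/5: particles 2 and 3 swap velocities; positions: p0=18/5 p1=37/5 p2=42/5 p3=42/5; velocities now: v0=2 v1=-2 v2=-2 v3=3
Advance to t=2 (no further collisions before then); velocities: v0=2 v1=-2 v2=-2 v3=3; positions = 4 7 8 9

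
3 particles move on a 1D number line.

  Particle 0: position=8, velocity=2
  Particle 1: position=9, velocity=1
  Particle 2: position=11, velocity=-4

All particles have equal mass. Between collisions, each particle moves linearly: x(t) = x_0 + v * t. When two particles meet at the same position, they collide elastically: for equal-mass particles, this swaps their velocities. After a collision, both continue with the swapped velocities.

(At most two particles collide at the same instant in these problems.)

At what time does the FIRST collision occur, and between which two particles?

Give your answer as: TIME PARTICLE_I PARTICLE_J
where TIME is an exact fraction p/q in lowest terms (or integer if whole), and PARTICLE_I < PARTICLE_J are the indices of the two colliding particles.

Pair (0,1): pos 8,9 vel 2,1 -> gap=1, closing at 1/unit, collide at t=1
Pair (1,2): pos 9,11 vel 1,-4 -> gap=2, closing at 5/unit, collide at t=2/5
Earliest collision: t=2/5 between 1 and 2

Answer: 2/5 1 2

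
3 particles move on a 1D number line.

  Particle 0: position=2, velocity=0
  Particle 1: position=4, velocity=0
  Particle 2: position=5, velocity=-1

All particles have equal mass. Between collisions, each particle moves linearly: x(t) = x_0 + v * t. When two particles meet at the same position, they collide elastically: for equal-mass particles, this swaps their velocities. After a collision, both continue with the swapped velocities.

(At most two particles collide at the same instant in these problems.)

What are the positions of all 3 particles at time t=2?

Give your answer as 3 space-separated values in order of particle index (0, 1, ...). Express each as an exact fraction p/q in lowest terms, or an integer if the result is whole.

Collision at t=1: particles 1 and 2 swap velocities; positions: p0=2 p1=4 p2=4; velocities now: v0=0 v1=-1 v2=0
Advance to t=2 (no further collisions before then); velocities: v0=0 v1=-1 v2=0; positions = 2 3 4

Answer: 2 3 4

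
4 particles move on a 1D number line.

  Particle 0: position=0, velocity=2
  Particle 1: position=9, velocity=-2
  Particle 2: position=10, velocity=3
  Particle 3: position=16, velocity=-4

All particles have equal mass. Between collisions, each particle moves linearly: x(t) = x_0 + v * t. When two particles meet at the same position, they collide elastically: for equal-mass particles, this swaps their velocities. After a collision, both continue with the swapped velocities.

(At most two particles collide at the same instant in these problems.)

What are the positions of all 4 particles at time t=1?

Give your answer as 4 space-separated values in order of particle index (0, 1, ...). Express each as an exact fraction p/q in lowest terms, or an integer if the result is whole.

Answer: 2 7 12 13

Derivation:
Collision at t=6/7: particles 2 and 3 swap velocities; positions: p0=12/7 p1=51/7 p2=88/7 p3=88/7; velocities now: v0=2 v1=-2 v2=-4 v3=3
Advance to t=1 (no further collisions before then); velocities: v0=2 v1=-2 v2=-4 v3=3; positions = 2 7 12 13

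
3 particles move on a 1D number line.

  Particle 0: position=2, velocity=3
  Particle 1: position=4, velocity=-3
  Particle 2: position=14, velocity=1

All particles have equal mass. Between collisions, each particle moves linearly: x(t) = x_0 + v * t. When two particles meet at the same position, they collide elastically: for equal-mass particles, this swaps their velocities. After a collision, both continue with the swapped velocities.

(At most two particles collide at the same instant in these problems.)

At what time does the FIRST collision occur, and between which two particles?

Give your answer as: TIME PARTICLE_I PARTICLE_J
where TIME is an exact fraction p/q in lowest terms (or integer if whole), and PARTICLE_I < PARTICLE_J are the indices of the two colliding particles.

Answer: 1/3 0 1

Derivation:
Pair (0,1): pos 2,4 vel 3,-3 -> gap=2, closing at 6/unit, collide at t=1/3
Pair (1,2): pos 4,14 vel -3,1 -> not approaching (rel speed -4 <= 0)
Earliest collision: t=1/3 between 0 and 1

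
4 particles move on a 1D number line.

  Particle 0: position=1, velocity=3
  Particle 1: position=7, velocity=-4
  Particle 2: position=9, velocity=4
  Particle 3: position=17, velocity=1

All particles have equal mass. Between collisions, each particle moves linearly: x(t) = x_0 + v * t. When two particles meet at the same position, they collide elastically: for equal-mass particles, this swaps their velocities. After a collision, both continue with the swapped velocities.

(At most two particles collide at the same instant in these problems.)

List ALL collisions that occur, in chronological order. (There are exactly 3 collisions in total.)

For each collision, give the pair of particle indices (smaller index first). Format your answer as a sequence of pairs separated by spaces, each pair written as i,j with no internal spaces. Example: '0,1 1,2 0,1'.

Answer: 0,1 2,3 1,2

Derivation:
Collision at t=6/7: particles 0 and 1 swap velocities; positions: p0=25/7 p1=25/7 p2=87/7 p3=125/7; velocities now: v0=-4 v1=3 v2=4 v3=1
Collision at t=8/3: particles 2 and 3 swap velocities; positions: p0=-11/3 p1=9 p2=59/3 p3=59/3; velocities now: v0=-4 v1=3 v2=1 v3=4
Collision at t=8: particles 1 and 2 swap velocities; positions: p0=-25 p1=25 p2=25 p3=41; velocities now: v0=-4 v1=1 v2=3 v3=4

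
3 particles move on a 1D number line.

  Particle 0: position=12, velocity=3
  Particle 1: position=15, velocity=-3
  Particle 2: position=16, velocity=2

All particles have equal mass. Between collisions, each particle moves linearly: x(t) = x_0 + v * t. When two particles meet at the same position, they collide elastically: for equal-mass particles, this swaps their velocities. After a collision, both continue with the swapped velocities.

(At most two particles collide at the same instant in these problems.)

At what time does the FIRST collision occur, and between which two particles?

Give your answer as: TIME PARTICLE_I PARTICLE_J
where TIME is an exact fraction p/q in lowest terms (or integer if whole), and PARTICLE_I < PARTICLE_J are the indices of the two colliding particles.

Pair (0,1): pos 12,15 vel 3,-3 -> gap=3, closing at 6/unit, collide at t=1/2
Pair (1,2): pos 15,16 vel -3,2 -> not approaching (rel speed -5 <= 0)
Earliest collision: t=1/2 between 0 and 1

Answer: 1/2 0 1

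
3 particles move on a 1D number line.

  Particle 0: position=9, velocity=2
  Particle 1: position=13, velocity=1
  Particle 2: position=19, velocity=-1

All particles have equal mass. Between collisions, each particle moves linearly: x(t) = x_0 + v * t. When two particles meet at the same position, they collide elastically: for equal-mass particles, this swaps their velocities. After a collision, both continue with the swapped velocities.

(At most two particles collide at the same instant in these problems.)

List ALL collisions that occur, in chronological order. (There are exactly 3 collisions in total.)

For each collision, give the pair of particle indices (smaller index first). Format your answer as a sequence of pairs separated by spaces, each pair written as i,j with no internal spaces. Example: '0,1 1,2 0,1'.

Collision at t=3: particles 1 and 2 swap velocities; positions: p0=15 p1=16 p2=16; velocities now: v0=2 v1=-1 v2=1
Collision at t=10/3: particles 0 and 1 swap velocities; positions: p0=47/3 p1=47/3 p2=49/3; velocities now: v0=-1 v1=2 v2=1
Collision at t=4: particles 1 and 2 swap velocities; positions: p0=15 p1=17 p2=17; velocities now: v0=-1 v1=1 v2=2

Answer: 1,2 0,1 1,2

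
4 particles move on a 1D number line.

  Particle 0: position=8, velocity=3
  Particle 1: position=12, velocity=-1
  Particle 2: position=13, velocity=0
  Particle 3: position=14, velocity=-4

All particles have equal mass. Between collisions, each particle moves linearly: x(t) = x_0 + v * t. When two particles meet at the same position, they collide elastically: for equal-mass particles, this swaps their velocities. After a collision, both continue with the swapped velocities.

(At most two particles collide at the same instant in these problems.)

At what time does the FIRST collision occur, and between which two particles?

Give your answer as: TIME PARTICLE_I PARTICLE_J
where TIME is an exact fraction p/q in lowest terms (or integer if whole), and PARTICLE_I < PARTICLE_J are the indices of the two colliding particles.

Answer: 1/4 2 3

Derivation:
Pair (0,1): pos 8,12 vel 3,-1 -> gap=4, closing at 4/unit, collide at t=1
Pair (1,2): pos 12,13 vel -1,0 -> not approaching (rel speed -1 <= 0)
Pair (2,3): pos 13,14 vel 0,-4 -> gap=1, closing at 4/unit, collide at t=1/4
Earliest collision: t=1/4 between 2 and 3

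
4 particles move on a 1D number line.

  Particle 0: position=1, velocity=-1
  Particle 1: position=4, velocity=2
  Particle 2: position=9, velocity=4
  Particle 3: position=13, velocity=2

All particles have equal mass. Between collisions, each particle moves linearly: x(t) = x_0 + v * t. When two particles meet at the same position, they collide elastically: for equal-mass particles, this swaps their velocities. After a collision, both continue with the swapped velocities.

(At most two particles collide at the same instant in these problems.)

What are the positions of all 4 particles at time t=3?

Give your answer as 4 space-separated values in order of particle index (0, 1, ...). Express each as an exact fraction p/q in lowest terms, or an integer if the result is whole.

Collision at t=2: particles 2 and 3 swap velocities; positions: p0=-1 p1=8 p2=17 p3=17; velocities now: v0=-1 v1=2 v2=2 v3=4
Advance to t=3 (no further collisions before then); velocities: v0=-1 v1=2 v2=2 v3=4; positions = -2 10 19 21

Answer: -2 10 19 21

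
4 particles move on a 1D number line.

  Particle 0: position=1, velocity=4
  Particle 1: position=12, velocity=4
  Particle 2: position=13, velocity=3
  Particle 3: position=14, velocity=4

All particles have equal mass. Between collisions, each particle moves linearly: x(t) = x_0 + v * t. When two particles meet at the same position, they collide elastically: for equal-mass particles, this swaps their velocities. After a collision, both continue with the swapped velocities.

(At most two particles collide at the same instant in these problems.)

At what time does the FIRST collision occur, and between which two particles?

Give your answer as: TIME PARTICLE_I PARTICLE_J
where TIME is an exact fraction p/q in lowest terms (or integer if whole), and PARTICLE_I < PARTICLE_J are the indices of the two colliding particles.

Answer: 1 1 2

Derivation:
Pair (0,1): pos 1,12 vel 4,4 -> not approaching (rel speed 0 <= 0)
Pair (1,2): pos 12,13 vel 4,3 -> gap=1, closing at 1/unit, collide at t=1
Pair (2,3): pos 13,14 vel 3,4 -> not approaching (rel speed -1 <= 0)
Earliest collision: t=1 between 1 and 2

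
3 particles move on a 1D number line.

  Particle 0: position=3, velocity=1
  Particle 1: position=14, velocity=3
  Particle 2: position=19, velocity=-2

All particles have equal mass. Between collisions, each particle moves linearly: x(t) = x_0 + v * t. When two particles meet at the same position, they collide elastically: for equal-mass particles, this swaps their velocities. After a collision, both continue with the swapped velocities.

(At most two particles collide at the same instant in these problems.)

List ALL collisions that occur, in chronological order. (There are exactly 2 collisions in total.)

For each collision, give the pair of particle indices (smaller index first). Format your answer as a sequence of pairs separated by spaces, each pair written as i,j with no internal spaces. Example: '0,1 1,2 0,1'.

Collision at t=1: particles 1 and 2 swap velocities; positions: p0=4 p1=17 p2=17; velocities now: v0=1 v1=-2 v2=3
Collision at t=16/3: particles 0 and 1 swap velocities; positions: p0=25/3 p1=25/3 p2=30; velocities now: v0=-2 v1=1 v2=3

Answer: 1,2 0,1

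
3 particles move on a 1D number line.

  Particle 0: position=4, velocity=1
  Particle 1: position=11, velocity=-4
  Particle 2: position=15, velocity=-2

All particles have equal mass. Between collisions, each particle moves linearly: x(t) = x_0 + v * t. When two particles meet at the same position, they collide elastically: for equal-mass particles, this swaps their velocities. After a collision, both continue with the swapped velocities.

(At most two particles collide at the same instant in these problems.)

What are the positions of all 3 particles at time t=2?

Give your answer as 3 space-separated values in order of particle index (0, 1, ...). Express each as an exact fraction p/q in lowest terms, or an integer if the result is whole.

Collision at t=7/5: particles 0 and 1 swap velocities; positions: p0=27/5 p1=27/5 p2=61/5; velocities now: v0=-4 v1=1 v2=-2
Advance to t=2 (no further collisions before then); velocities: v0=-4 v1=1 v2=-2; positions = 3 6 11

Answer: 3 6 11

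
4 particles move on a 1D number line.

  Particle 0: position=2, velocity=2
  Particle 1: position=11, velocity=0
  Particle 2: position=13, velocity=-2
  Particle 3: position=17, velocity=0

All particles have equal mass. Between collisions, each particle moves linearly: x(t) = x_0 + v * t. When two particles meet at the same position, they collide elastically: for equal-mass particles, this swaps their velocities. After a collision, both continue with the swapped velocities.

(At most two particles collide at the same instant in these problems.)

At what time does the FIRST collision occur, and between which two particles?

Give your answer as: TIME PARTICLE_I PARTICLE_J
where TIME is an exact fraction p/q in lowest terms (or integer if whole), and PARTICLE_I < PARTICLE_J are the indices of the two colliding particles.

Pair (0,1): pos 2,11 vel 2,0 -> gap=9, closing at 2/unit, collide at t=9/2
Pair (1,2): pos 11,13 vel 0,-2 -> gap=2, closing at 2/unit, collide at t=1
Pair (2,3): pos 13,17 vel -2,0 -> not approaching (rel speed -2 <= 0)
Earliest collision: t=1 between 1 and 2

Answer: 1 1 2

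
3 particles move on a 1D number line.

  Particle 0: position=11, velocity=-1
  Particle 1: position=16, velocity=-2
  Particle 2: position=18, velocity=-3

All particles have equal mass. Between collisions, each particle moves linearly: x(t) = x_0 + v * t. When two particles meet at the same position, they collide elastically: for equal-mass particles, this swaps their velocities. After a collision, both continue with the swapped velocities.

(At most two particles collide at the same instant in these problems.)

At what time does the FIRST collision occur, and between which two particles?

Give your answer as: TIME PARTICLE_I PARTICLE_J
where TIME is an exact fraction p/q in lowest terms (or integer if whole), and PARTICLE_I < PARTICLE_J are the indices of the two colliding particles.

Answer: 2 1 2

Derivation:
Pair (0,1): pos 11,16 vel -1,-2 -> gap=5, closing at 1/unit, collide at t=5
Pair (1,2): pos 16,18 vel -2,-3 -> gap=2, closing at 1/unit, collide at t=2
Earliest collision: t=2 between 1 and 2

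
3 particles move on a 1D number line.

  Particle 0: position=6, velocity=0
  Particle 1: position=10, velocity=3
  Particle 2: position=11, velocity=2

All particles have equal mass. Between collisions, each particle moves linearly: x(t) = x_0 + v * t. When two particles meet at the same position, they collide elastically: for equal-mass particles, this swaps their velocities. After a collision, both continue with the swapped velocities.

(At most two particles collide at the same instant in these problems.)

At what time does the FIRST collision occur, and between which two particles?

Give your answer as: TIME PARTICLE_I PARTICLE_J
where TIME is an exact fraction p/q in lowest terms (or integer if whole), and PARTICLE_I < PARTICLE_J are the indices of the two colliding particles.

Answer: 1 1 2

Derivation:
Pair (0,1): pos 6,10 vel 0,3 -> not approaching (rel speed -3 <= 0)
Pair (1,2): pos 10,11 vel 3,2 -> gap=1, closing at 1/unit, collide at t=1
Earliest collision: t=1 between 1 and 2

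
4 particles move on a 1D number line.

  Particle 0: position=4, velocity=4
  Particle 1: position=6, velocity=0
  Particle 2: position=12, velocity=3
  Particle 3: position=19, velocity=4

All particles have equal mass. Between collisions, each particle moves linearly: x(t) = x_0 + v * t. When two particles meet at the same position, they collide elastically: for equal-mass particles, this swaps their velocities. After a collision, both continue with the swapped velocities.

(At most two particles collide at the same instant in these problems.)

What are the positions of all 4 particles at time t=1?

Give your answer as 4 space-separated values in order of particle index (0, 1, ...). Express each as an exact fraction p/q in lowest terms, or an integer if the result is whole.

Answer: 6 8 15 23

Derivation:
Collision at t=1/2: particles 0 and 1 swap velocities; positions: p0=6 p1=6 p2=27/2 p3=21; velocities now: v0=0 v1=4 v2=3 v3=4
Advance to t=1 (no further collisions before then); velocities: v0=0 v1=4 v2=3 v3=4; positions = 6 8 15 23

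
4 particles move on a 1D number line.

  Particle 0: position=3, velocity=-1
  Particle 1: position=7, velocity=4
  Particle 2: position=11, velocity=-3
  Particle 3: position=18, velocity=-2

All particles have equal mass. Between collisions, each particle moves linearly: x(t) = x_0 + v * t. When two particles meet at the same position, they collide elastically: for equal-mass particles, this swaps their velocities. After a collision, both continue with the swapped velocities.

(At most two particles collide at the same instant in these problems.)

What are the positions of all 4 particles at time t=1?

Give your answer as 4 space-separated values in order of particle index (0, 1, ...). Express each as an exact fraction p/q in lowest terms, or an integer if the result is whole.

Collision at t=4/7: particles 1 and 2 swap velocities; positions: p0=17/7 p1=65/7 p2=65/7 p3=118/7; velocities now: v0=-1 v1=-3 v2=4 v3=-2
Advance to t=1 (no further collisions before then); velocities: v0=-1 v1=-3 v2=4 v3=-2; positions = 2 8 11 16

Answer: 2 8 11 16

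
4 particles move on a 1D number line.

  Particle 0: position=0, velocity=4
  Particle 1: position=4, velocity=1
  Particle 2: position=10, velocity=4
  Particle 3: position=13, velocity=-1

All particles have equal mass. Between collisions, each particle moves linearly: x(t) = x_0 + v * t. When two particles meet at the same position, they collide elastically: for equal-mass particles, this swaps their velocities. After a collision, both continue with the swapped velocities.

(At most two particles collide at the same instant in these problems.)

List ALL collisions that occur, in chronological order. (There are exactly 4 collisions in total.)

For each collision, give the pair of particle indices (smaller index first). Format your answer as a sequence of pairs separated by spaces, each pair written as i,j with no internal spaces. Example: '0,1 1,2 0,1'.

Answer: 2,3 0,1 1,2 0,1

Derivation:
Collision at t=3/5: particles 2 and 3 swap velocities; positions: p0=12/5 p1=23/5 p2=62/5 p3=62/5; velocities now: v0=4 v1=1 v2=-1 v3=4
Collision at t=4/3: particles 0 and 1 swap velocities; positions: p0=16/3 p1=16/3 p2=35/3 p3=46/3; velocities now: v0=1 v1=4 v2=-1 v3=4
Collision at t=13/5: particles 1 and 2 swap velocities; positions: p0=33/5 p1=52/5 p2=52/5 p3=102/5; velocities now: v0=1 v1=-1 v2=4 v3=4
Collision at t=9/2: particles 0 and 1 swap velocities; positions: p0=17/2 p1=17/2 p2=18 p3=28; velocities now: v0=-1 v1=1 v2=4 v3=4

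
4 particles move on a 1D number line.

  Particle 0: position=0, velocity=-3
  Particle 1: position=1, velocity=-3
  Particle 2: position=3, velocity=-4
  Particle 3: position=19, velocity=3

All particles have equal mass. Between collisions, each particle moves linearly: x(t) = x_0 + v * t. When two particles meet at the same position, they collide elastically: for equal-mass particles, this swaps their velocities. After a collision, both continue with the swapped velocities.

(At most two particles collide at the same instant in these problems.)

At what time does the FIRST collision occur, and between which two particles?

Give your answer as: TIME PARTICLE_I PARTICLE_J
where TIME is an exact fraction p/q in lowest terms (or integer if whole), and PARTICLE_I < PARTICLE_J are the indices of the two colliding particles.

Pair (0,1): pos 0,1 vel -3,-3 -> not approaching (rel speed 0 <= 0)
Pair (1,2): pos 1,3 vel -3,-4 -> gap=2, closing at 1/unit, collide at t=2
Pair (2,3): pos 3,19 vel -4,3 -> not approaching (rel speed -7 <= 0)
Earliest collision: t=2 between 1 and 2

Answer: 2 1 2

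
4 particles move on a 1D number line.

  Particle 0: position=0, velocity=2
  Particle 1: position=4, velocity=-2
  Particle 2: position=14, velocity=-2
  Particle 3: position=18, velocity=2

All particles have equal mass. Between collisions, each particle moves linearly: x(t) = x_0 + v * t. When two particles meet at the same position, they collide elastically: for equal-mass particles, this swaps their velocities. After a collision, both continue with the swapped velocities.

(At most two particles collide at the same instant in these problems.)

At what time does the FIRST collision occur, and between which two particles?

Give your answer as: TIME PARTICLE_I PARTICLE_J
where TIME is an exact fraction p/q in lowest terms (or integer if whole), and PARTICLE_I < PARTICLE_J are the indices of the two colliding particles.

Pair (0,1): pos 0,4 vel 2,-2 -> gap=4, closing at 4/unit, collide at t=1
Pair (1,2): pos 4,14 vel -2,-2 -> not approaching (rel speed 0 <= 0)
Pair (2,3): pos 14,18 vel -2,2 -> not approaching (rel speed -4 <= 0)
Earliest collision: t=1 between 0 and 1

Answer: 1 0 1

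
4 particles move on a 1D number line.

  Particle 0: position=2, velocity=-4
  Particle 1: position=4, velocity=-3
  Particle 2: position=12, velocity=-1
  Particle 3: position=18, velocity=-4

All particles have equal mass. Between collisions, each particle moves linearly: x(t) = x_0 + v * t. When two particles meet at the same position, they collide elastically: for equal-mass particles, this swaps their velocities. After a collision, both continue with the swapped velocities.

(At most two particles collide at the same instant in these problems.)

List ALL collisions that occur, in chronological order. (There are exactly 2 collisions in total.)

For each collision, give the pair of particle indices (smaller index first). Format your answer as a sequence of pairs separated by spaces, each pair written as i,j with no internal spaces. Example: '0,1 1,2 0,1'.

Collision at t=2: particles 2 and 3 swap velocities; positions: p0=-6 p1=-2 p2=10 p3=10; velocities now: v0=-4 v1=-3 v2=-4 v3=-1
Collision at t=14: particles 1 and 2 swap velocities; positions: p0=-54 p1=-38 p2=-38 p3=-2; velocities now: v0=-4 v1=-4 v2=-3 v3=-1

Answer: 2,3 1,2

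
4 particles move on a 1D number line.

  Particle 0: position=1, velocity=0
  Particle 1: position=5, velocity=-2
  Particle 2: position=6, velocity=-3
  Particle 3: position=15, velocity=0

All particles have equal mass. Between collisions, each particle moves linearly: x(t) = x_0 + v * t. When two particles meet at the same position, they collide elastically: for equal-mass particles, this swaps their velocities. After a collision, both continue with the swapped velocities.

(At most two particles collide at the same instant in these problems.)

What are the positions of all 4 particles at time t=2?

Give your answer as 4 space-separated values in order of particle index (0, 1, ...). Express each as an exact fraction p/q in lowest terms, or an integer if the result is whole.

Answer: 0 1 1 15

Derivation:
Collision at t=1: particles 1 and 2 swap velocities; positions: p0=1 p1=3 p2=3 p3=15; velocities now: v0=0 v1=-3 v2=-2 v3=0
Collision at t=5/3: particles 0 and 1 swap velocities; positions: p0=1 p1=1 p2=5/3 p3=15; velocities now: v0=-3 v1=0 v2=-2 v3=0
Collision at t=2: particles 1 and 2 swap velocities; positions: p0=0 p1=1 p2=1 p3=15; velocities now: v0=-3 v1=-2 v2=0 v3=0
Advance to t=2 (no further collisions before then); velocities: v0=-3 v1=-2 v2=0 v3=0; positions = 0 1 1 15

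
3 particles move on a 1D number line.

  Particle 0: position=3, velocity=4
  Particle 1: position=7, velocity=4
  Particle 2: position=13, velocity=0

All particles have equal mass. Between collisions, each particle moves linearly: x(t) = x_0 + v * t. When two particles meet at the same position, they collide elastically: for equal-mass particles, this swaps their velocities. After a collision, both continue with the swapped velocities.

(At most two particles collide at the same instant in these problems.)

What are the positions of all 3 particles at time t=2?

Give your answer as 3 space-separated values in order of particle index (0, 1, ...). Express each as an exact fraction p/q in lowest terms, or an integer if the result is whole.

Answer: 11 13 15

Derivation:
Collision at t=3/2: particles 1 and 2 swap velocities; positions: p0=9 p1=13 p2=13; velocities now: v0=4 v1=0 v2=4
Advance to t=2 (no further collisions before then); velocities: v0=4 v1=0 v2=4; positions = 11 13 15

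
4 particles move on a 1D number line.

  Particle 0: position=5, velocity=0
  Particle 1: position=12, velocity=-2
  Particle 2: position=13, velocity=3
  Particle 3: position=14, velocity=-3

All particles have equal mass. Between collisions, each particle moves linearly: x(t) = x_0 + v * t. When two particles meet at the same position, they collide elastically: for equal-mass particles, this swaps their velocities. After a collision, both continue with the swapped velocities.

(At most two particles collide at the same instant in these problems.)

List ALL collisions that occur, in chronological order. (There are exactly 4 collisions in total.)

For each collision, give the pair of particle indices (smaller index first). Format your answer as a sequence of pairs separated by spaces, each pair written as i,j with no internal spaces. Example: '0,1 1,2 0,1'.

Collision at t=1/6: particles 2 and 3 swap velocities; positions: p0=5 p1=35/3 p2=27/2 p3=27/2; velocities now: v0=0 v1=-2 v2=-3 v3=3
Collision at t=2: particles 1 and 2 swap velocities; positions: p0=5 p1=8 p2=8 p3=19; velocities now: v0=0 v1=-3 v2=-2 v3=3
Collision at t=3: particles 0 and 1 swap velocities; positions: p0=5 p1=5 p2=6 p3=22; velocities now: v0=-3 v1=0 v2=-2 v3=3
Collision at t=7/2: particles 1 and 2 swap velocities; positions: p0=7/2 p1=5 p2=5 p3=47/2; velocities now: v0=-3 v1=-2 v2=0 v3=3

Answer: 2,3 1,2 0,1 1,2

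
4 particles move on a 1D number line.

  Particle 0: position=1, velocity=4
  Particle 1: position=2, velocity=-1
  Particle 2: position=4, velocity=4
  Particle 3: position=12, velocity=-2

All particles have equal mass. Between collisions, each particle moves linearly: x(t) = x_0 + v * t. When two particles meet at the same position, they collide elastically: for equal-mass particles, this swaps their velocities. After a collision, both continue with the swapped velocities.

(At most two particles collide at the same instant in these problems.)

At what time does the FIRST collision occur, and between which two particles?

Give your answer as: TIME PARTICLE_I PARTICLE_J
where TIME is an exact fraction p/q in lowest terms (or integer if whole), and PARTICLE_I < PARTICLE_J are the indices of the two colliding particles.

Pair (0,1): pos 1,2 vel 4,-1 -> gap=1, closing at 5/unit, collide at t=1/5
Pair (1,2): pos 2,4 vel -1,4 -> not approaching (rel speed -5 <= 0)
Pair (2,3): pos 4,12 vel 4,-2 -> gap=8, closing at 6/unit, collide at t=4/3
Earliest collision: t=1/5 between 0 and 1

Answer: 1/5 0 1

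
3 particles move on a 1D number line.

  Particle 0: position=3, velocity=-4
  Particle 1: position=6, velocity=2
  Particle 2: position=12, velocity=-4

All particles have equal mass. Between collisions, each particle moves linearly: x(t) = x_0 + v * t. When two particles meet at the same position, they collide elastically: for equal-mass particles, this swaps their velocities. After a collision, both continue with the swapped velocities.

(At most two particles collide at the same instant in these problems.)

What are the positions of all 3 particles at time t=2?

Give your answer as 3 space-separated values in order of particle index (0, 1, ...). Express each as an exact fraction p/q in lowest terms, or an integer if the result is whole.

Collision at t=1: particles 1 and 2 swap velocities; positions: p0=-1 p1=8 p2=8; velocities now: v0=-4 v1=-4 v2=2
Advance to t=2 (no further collisions before then); velocities: v0=-4 v1=-4 v2=2; positions = -5 4 10

Answer: -5 4 10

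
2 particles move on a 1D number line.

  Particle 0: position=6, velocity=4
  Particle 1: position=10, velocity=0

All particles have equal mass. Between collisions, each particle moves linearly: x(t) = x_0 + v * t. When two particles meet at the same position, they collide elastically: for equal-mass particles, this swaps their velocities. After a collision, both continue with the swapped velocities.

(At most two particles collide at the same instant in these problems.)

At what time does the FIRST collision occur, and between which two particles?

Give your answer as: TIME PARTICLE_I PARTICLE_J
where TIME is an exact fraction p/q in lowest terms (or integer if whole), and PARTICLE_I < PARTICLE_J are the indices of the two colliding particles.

Pair (0,1): pos 6,10 vel 4,0 -> gap=4, closing at 4/unit, collide at t=1
Earliest collision: t=1 between 0 and 1

Answer: 1 0 1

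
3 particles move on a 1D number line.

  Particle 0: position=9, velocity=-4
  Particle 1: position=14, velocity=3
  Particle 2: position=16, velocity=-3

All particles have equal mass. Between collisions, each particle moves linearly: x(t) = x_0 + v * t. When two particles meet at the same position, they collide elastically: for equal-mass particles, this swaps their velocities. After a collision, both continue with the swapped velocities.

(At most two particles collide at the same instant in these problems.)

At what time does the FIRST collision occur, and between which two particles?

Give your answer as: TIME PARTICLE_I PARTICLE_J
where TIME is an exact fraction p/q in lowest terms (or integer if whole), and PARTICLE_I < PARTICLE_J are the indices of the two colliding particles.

Answer: 1/3 1 2

Derivation:
Pair (0,1): pos 9,14 vel -4,3 -> not approaching (rel speed -7 <= 0)
Pair (1,2): pos 14,16 vel 3,-3 -> gap=2, closing at 6/unit, collide at t=1/3
Earliest collision: t=1/3 between 1 and 2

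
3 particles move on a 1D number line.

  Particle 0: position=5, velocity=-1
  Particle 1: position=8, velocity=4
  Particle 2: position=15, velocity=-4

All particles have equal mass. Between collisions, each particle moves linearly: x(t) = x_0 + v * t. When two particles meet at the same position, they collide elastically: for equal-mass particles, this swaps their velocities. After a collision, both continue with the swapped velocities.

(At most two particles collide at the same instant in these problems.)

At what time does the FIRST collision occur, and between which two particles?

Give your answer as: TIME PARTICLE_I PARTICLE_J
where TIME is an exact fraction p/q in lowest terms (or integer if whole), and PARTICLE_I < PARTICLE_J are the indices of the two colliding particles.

Answer: 7/8 1 2

Derivation:
Pair (0,1): pos 5,8 vel -1,4 -> not approaching (rel speed -5 <= 0)
Pair (1,2): pos 8,15 vel 4,-4 -> gap=7, closing at 8/unit, collide at t=7/8
Earliest collision: t=7/8 between 1 and 2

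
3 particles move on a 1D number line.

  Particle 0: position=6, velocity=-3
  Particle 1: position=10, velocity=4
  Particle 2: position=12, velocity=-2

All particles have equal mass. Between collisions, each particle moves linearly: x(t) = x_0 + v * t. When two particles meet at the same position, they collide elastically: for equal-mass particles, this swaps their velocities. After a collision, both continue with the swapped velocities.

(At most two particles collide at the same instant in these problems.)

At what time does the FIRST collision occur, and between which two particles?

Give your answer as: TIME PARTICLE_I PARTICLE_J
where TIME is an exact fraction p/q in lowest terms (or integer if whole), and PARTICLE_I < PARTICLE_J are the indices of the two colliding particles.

Answer: 1/3 1 2

Derivation:
Pair (0,1): pos 6,10 vel -3,4 -> not approaching (rel speed -7 <= 0)
Pair (1,2): pos 10,12 vel 4,-2 -> gap=2, closing at 6/unit, collide at t=1/3
Earliest collision: t=1/3 between 1 and 2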